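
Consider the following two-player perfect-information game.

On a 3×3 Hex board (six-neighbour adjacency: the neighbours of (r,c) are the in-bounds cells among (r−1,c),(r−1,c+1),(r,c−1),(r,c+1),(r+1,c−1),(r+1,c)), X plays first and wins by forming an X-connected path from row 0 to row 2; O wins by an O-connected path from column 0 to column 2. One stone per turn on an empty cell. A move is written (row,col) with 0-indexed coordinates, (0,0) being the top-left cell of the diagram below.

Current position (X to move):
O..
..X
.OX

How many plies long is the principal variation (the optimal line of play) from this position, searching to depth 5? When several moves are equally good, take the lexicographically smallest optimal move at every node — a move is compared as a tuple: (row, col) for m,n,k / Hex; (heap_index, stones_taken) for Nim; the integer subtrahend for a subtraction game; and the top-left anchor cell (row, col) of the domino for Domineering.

p1 X@[O../..X/.OX]: (0,1)[OX./..X/.OX]+1* (0,2)[O.X/..X/.OX]+1 (1,0)[O../X.X/.OX]+1 (1,1)[O../.XX/.OX]+1 (2,0)[O../..X/XOX]+1
p2 O@[OX./..X/.OX]: (0,2)[OXO/..X/.OX]-1* (1,0)[OX./O.X/.OX]-1 (1,1)[OX./.OX/.OX]-1 (2,0)[OX./..X/OOX]-1
p3 X@[OXO/..X/.OX]: (1,0)[OXO/X.X/.OX]+1* (1,1)[OXO/.XX/.OX]+1 (2,0)[OXO/..X/XOX]+1
p4 O@[OXO/X.X/.OX]: (1,1)[OXO/XOX/.OX]-1* (2,0)[OXO/X.X/OOX]-1
p5 X@[OXO/XOX/.OX]: (2,0)[OXO/XOX/XOX]+1*
p6 O@[OXO/XOX/XOX] terminal -1; root [O../..X/.OX] d5

PV length from [O../..X/.OX]: 5 plies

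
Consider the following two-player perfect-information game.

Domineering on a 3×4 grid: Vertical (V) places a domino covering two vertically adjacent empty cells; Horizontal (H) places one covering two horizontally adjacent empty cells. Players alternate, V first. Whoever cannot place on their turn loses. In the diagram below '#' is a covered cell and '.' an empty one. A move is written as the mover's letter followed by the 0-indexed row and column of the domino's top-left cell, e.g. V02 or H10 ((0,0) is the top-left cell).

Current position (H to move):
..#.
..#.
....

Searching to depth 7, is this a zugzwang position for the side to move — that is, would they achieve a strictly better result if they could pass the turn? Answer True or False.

zugzwang(..#./..#./...., H) = False

p1 H@[..#./..#./....]: H00[###./..#./....]-1 H10[..#./###./....]+1* H20[..#./..#./##..]-1 H21[..#./..#./.##.]-1 H22[..#./..#./..##]-1
p2 V@[..#./###./....]: V03[..##/####/....]-1* V13[..#./####/...#]-1
p3 H@[..##/####/....]: H00[####/####/....]+1* H20[..##/####/##..]+1 H21[..##/####/.##.]+1 H22[..##/####/..##]+1
p4 V@[####/####/....] terminal -1; root [..#./..#./....] d7
if H skipped the turn, V would face:
~ p1 V@[..#./..#./....]: V00[#.#./#.#./....]+1* V01[.##./.##./....]+1 V03[..##/..##/....]-1 V10[..#./#.#./#...]+1 V11[..#./.##./.#..]+1 V13[..#./..##/...#]-1
~ p2 H@[#.#./#.#./....]: H20[#.#./#.#./##..]-1* H21[#.#./#.#./.##.]-1 H22[#.#./#.#./..##]-1
~ p3 V@[#.#./#.#./##..]: V01[###./###./##..]+1* V03[#.##/#.##/##..]+1 V13[#.#./#.##/##.#]+1
~ p4 H@[###./###./##..]: H22[###./###./####]-1*
~ p5 V@[###./###./####]: V03[####/####/####]+1*
~ p6 H@[####/####/####] terminal -1; root [..#./..#./....] d7
compare (H): move=+1 vs pass=-1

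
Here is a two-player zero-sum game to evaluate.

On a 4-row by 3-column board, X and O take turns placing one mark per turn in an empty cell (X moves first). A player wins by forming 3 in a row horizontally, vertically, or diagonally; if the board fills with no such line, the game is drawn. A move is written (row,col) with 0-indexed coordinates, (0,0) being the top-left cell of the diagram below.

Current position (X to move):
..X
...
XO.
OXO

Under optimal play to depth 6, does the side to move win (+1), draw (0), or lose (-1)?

value(..X/.../XO./OXO, X) = +1

ply 1, X at ..X/.../XO./OXO | (0,0)=-1→X.X/.../XO./OXO; (0,1)=-1→.XX/.../XO./OXO; (1,0)=-1→..X/X../XO./OXO; (1,1)=+1→..X/.X./XO./OXO*; (1,2)=-1→..X/..X/XO./OXO; (2,2)=-1→..X/.../XOX/OXO
ply 2: ..X/.X./XO./OXO is terminal -1 (O); from ..X/.../XO./OXO depth 6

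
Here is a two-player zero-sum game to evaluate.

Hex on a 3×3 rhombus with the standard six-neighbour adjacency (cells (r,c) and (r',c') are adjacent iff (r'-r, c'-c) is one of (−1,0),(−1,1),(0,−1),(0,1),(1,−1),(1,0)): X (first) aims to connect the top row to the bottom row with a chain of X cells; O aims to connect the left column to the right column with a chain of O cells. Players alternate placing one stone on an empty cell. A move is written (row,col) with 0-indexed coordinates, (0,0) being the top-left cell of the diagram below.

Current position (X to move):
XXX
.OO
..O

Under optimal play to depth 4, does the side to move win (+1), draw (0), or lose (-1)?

p1 X@[XXX/.OO/..O]: (1,0)[XXX/XOO/..O]-1* (2,0)[XXX/.OO/X.O]-1 (2,1)[XXX/.OO/.XO]-1
p2 O@[XXX/XOO/..O]: (2,0)[XXX/XOO/O.O]+1* (2,1)[XXX/XOO/.OO]-1
p3 X@[XXX/XOO/O.O] terminal -1; root [XXX/.OO/..O] d4

value(XXX/.OO/..O, X) = -1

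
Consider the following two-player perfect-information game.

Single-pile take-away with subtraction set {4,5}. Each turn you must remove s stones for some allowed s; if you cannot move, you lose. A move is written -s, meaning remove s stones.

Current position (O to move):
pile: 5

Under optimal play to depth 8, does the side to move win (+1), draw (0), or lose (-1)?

value(5, O) = +1

ply 1, O at 5 | -4=+1→1*; -5=+1→0
ply 2: 1 is terminal -1 (X); from 5 depth 8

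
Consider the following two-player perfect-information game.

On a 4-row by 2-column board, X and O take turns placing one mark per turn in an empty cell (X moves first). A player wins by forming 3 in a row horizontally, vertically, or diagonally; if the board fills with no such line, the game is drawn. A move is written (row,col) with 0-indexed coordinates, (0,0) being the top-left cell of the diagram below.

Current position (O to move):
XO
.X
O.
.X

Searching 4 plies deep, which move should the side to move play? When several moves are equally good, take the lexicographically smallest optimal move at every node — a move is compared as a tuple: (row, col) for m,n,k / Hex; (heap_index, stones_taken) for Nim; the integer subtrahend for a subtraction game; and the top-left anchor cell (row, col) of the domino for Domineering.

p1 O@[XO/.X/O./.X]: (1,0)[XO/OX/O./.X]-1 (2,1)[XO/.X/OO/.X]+0* (3,0)[XO/.X/O./OX]-1
p2 X@[XO/.X/OO/.X]: (1,0)[XO/XX/OO/.X]+0* (3,0)[XO/.X/OO/XX]+0
p3 O@[XO/XX/OO/.X]: (3,0)[XO/XX/OO/OX]+0*
p4 X@[XO/XX/OO/OX] terminal +0; root [XO/.X/O./.X] d4

O's best at [XO/.X/O./.X]: (2,1)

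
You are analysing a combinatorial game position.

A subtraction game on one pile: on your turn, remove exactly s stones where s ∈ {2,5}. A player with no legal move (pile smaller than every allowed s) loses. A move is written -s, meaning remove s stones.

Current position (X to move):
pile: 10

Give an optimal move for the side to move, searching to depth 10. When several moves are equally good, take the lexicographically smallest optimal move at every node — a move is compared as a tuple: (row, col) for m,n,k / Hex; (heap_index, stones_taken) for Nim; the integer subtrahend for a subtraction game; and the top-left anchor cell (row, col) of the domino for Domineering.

X's best at [10]: -2

ply 1, X at 10 | -2=+1→8*; -5=-1→5
ply 2, O at 8 | -2=-1→6*; -5=-1→3
ply 3, X at 6 | -2=+1→4*; -5=+1→1
ply 4, O at 4 | -2=-1→2*
ply 5, X at 2 | -2=+1→0*
ply 6: 0 is terminal -1 (O); from 10 depth 10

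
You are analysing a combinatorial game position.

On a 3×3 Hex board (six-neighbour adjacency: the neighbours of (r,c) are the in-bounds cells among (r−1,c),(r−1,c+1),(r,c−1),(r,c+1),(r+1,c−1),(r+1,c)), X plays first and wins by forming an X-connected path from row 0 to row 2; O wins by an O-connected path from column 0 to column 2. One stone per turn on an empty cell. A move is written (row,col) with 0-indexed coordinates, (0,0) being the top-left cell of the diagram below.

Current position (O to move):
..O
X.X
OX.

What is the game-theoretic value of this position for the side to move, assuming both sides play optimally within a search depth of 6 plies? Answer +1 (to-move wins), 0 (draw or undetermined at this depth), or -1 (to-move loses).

[..O/X.X/OX.] O move#1: (0,0):+1/O.O/X.X/OX.*, (0,1):+1/.OO/X.X/OX., (1,1):+1/..O/XOX/OX., (2,2):-1/..O/X.X/OXO
[O.O/X.X/OX.] X move#2: (0,1):-1/OXO/X.X/OX.*, (1,1):-1/O.O/XXX/OX., (2,2):-1/O.O/X.X/OXX
[OXO/X.X/OX.] O move#3: (1,1):+1/OXO/XOX/OX.*, (2,2):-1/OXO/X.X/OXO
[OXO/XOX/OX.] end (terminal -1, X#4); searched ..O/X.X/OX. to 6

value(..O/X.X/OX., O) = +1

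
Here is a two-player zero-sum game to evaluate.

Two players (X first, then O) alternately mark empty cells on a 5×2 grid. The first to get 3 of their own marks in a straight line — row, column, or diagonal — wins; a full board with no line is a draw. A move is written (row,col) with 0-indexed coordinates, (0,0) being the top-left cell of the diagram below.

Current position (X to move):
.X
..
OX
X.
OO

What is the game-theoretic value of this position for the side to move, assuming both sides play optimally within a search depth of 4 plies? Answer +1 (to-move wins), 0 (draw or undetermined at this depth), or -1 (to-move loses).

[.X/../OX/X./OO] X move#1: (0,0):+0/XX/../OX/X./OO, (1,0):+0/.X/X./OX/X./OO, (1,1):+1/.X/.X/OX/X./OO*, (3,1):+0/.X/../OX/XX/OO
[.X/.X/OX/X./OO] end (terminal -1, O#2); searched .X/../OX/X./OO to 4

value(.X/../OX/X./OO, X) = +1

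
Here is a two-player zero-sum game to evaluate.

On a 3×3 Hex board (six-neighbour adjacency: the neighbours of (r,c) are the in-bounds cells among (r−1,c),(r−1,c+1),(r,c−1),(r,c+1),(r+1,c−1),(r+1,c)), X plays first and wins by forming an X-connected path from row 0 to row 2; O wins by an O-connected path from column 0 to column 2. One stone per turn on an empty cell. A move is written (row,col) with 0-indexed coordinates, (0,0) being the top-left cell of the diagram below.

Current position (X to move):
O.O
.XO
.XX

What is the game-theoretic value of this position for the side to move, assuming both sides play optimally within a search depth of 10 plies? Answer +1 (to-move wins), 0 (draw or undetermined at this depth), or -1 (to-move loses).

value(O.O/.XO/.XX, X) = +1

p1 X@[O.O/.XO/.XX]: (0,1)[OXO/.XO/.XX]+1* (1,0)[O.O/XXO/.XX]-1 (2,0)[O.O/.XO/XXX]-1
p2 O@[OXO/.XO/.XX] terminal -1; root [O.O/.XO/.XX] d10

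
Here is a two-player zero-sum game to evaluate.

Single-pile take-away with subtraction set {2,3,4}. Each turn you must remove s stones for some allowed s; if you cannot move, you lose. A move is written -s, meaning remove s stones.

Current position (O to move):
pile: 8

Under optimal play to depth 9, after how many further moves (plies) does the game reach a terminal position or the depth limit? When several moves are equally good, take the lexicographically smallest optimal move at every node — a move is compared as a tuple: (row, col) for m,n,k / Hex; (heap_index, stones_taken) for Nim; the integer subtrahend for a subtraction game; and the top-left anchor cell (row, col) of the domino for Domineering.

PV length from [8]: 3 plies

p1 O@[8]: -2[6]+1* -3[5]-1 -4[4]-1
p2 X@[6]: -2[4]-1* -3[3]-1 -4[2]-1
p3 O@[4]: -2[2]-1 -3[1]+1* -4[0]+1
p4 X@[1] terminal -1; root [8] d9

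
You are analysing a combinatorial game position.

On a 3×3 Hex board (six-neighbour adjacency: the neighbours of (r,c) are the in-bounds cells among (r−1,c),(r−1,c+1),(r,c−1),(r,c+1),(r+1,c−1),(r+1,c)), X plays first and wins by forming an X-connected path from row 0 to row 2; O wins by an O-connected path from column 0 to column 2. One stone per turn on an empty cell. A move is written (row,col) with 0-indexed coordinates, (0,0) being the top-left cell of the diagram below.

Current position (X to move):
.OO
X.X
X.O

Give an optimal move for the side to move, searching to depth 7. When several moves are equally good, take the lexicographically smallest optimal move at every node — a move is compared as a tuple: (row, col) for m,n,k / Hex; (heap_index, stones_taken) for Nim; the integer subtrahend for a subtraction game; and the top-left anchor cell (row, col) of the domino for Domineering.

[.OO/X.X/X.O] X move#1: (0,0):+1/XOO/X.X/X.O*, (1,1):-1/.OO/XXX/X.O, (2,1):-1/.OO/X.X/XXO
[XOO/X.X/X.O] end (terminal -1, O#2); searched .OO/X.X/X.O to 7

X's best at [.OO/X.X/X.O]: (0,0)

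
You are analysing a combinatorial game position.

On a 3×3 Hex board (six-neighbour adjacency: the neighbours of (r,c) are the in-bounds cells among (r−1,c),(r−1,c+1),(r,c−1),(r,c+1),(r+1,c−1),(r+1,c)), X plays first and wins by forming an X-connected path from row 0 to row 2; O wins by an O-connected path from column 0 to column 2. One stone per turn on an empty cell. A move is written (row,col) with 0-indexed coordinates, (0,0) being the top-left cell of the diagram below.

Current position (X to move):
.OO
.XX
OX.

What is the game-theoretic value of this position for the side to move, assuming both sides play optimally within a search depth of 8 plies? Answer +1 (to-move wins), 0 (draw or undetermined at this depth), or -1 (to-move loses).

value(.OO/.XX/OX., X) = -1

p1 X@[.OO/.XX/OX.]: (0,0)[XOO/.XX/OX.]-1* (1,0)[.OO/XXX/OX.]-1 (2,2)[.OO/.XX/OXX]-1
p2 O@[XOO/.XX/OX.]: (1,0)[XOO/OXX/OX.]+1* (2,2)[XOO/.XX/OXO]-1
p3 X@[XOO/OXX/OX.] terminal -1; root [.OO/.XX/OX.] d8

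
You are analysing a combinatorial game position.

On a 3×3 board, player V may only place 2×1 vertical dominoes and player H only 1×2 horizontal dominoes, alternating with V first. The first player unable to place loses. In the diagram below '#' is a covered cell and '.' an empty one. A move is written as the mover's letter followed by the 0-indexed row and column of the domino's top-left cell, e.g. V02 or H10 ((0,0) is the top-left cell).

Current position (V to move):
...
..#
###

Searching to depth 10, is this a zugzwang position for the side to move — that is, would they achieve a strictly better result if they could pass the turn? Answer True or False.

zugzwang(.../..#/###, V) = False

[.../..#/###] V move#1: V00:-1/#../#.#/###, V01:+1/.#./.##/###*
[.#./.##/###] end (terminal -1, H#2); searched .../..#/### to 10
pass branch (H moves first from the same position):
  | [.../..#/###] H move#1: H00:+1/##./..#/###*, H01:-1/.##/..#/###, H10:+1/.../###/###
  | [##./..#/###] end (terminal -1, V#2); searched .../..#/### to 10
V moving scores +1; V passing scores -1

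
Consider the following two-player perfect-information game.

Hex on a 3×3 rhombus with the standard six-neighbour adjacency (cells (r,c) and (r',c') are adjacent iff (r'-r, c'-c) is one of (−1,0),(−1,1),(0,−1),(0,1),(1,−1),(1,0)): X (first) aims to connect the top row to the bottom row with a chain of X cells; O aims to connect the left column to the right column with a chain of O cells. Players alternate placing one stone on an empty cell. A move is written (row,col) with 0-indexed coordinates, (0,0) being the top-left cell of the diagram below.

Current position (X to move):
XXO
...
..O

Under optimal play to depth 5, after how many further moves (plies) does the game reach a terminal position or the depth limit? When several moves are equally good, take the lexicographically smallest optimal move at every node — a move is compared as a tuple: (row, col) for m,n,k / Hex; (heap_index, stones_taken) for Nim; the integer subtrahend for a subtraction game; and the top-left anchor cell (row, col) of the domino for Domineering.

PV length from [XXO/.../..O]: 5 plies

ply 1, X at XXO/.../..O | (1,0)=-1→XXO/X../..O; (1,1)=+1→XXO/.X./..O*; (1,2)=-1→XXO/..X/..O; (2,0)=+1→XXO/.../X.O; (2,1)=-1→XXO/.../.XO
ply 2, O at XXO/.X./..O | (1,0)=-1→XXO/OX./..O*; (1,2)=-1→XXO/.XO/..O; (2,0)=-1→XXO/.X./O.O; (2,1)=-1→XXO/.X./.OO
ply 3, X at XXO/OX./..O | (1,2)=+1→XXO/OXX/..O*; (2,0)=+1→XXO/OX./X.O; (2,1)=+1→XXO/OX./.XO
ply 4, O at XXO/OXX/..O | (2,0)=-1→XXO/OXX/O.O*; (2,1)=-1→XXO/OXX/.OO
ply 5, X at XXO/OXX/O.O | (2,1)=+1→XXO/OXX/OXO*
ply 6: XXO/OXX/OXO is terminal -1 (O); from XXO/.../..O depth 5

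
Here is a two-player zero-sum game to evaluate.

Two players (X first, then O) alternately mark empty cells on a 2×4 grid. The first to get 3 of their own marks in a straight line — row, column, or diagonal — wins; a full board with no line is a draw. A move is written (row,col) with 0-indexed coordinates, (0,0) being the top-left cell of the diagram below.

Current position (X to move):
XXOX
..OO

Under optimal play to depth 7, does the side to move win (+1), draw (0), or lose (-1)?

value(XXOX/..OO, X) = 0

ply 1, X at XXOX/..OO | (1,0)=-1→XXOX/X.OO; (1,1)=+0→XXOX/.XOO*
ply 2, O at XXOX/.XOO | (1,0)=+0→XXOX/OXOO*
ply 3: XXOX/OXOO is terminal +0 (X); from XXOX/..OO depth 7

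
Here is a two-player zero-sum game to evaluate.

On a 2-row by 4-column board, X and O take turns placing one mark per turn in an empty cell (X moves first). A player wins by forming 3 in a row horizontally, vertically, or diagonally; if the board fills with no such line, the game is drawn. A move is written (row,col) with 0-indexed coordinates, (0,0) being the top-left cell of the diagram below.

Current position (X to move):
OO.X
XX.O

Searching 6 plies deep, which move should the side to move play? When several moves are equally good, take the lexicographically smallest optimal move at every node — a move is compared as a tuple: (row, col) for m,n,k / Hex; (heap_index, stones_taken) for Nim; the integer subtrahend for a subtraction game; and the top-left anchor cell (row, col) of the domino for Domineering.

[OO.X/XX.O] X move#1: (0,2):+0/OOXX/XX.O, (1,2):+1/OO.X/XXXO*
[OO.X/XXXO] end (terminal -1, O#2); searched OO.X/XX.O to 6

X's best at [OO.X/XX.O]: (1,2)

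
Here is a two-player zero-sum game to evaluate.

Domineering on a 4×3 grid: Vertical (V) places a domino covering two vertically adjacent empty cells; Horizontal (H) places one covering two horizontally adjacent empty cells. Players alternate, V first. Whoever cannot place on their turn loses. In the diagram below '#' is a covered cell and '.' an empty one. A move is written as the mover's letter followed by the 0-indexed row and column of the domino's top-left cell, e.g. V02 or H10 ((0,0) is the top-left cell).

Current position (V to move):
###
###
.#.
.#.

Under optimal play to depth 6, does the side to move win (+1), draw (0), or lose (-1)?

ply 1, V at ###/###/.#./.#. | V20=+1→###/###/##./##.*; V22=+1→###/###/.##/.##
ply 2: ###/###/##./##. is terminal -1 (H); from ###/###/.#./.#. depth 6

value(###/###/.#./.#., V) = +1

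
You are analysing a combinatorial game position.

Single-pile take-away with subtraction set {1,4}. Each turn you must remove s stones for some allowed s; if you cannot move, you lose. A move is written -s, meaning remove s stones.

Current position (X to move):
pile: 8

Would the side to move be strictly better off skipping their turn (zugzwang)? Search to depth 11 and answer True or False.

zugzwang(8, X) = False

p1 X@[8]: -1[7]+1* -4[4]-1
p2 O@[7]: -1[6]-1* -4[3]-1
p3 X@[6]: -1[5]+1* -4[2]+1
p4 O@[5]: -1[4]-1* -4[1]-1
p5 X@[4]: -1[3]-1 -4[0]+1*
p6 O@[0] terminal -1; root [8] d11
pass branch (O moves first from the same position):
  | p1 O@[8]: -1[7]+1* -4[4]-1
  | p2 X@[7]: -1[6]-1* -4[3]-1
  | p3 O@[6]: -1[5]+1* -4[2]+1
  | p4 X@[5]: -1[4]-1* -4[1]-1
  | p5 O@[4]: -1[3]-1 -4[0]+1*
  | p6 X@[0] terminal -1; root [8] d11
X moving scores +1; X passing scores -1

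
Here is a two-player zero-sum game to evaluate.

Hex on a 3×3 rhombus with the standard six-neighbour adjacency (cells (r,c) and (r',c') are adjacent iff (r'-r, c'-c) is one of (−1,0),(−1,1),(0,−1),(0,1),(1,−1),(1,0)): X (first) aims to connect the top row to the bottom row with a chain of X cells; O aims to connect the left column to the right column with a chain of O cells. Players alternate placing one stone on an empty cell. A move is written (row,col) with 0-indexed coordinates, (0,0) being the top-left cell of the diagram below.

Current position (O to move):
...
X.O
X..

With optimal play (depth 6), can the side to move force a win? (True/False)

O winning at [.../X.O/X..]: False

p1 O@[.../X.O/X..]: (0,0)[O../X.O/X..]-1* (0,1)[.O./X.O/X..]-1 (0,2)[..O/X.O/X..]-1 (1,1)[.../XOO/X..]-1 (2,1)[.../X.O/XO.]-1 (2,2)[.../X.O/X.O]-1
p2 X@[O../X.O/X..]: (0,1)[OX./X.O/X..]+1* (0,2)[O.X/X.O/X..]+1 (1,1)[O../XXO/X..]+1 (2,1)[O../X.O/XX.]-1 (2,2)[O../X.O/X.X]-1
p3 O@[OX./X.O/X..] terminal -1; root [.../X.O/X..] d6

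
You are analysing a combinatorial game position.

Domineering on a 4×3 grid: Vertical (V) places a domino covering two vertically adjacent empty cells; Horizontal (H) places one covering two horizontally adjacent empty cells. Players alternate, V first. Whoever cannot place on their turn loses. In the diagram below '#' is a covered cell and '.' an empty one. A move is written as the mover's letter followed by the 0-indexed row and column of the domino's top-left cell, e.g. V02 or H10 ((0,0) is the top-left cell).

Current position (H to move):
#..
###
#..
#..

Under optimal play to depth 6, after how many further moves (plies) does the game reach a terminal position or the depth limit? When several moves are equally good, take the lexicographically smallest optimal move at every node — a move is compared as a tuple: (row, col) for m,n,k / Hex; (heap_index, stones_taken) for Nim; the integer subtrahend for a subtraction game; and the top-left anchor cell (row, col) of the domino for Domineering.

PV length from [#../###/#../#..]: 1 ply

p1 H@[#../###/#../#..]: H01[###/###/#../#..]-1 H21[#../###/###/#..]+1* H31[#../###/#../###]+1
p2 V@[#../###/###/#..] terminal -1; root [#../###/#../#..] d6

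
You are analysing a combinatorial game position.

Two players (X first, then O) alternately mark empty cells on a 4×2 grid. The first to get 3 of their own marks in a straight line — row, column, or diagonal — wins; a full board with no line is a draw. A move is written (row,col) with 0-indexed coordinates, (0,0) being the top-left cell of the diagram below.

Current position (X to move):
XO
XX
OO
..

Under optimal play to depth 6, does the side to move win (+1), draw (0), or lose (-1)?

value(XO/XX/OO/.., X) = 0

[XO/XX/OO/..] X move#1: (3,0):+0/XO/XX/OO/X.*, (3,1):+0/XO/XX/OO/.X
[XO/XX/OO/X.] O move#2: (3,1):+0/XO/XX/OO/XO*
[XO/XX/OO/XO] end (terminal +0, X#3); searched XO/XX/OO/.. to 6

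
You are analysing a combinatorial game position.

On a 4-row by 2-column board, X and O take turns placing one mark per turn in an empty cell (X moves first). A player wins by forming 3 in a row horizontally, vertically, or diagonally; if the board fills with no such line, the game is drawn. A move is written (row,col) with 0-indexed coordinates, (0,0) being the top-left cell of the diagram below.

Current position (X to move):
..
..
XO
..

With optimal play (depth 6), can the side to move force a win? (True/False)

X winning at [../../XO/..]: True

ply 1, X at ../../XO/.. | (0,0)=+0→X./../XO/..; (0,1)=+0→.X/../XO/..; (1,0)=+1→../X./XO/..*; (1,1)=+0→../.X/XO/..; (3,0)=+0→../../XO/X.; (3,1)=+0→../../XO/.X
ply 2, O at ../X./XO/.. | (0,0)=-1→O./X./XO/..*; (0,1)=-1→.O/X./XO/..; (1,1)=-1→../XO/XO/..; (3,0)=-1→../X./XO/O.; (3,1)=-1→../X./XO/.O
ply 3, X at O./X./XO/.. | (0,1)=+0→OX/X./XO/..; (1,1)=+0→O./XX/XO/..; (3,0)=+1→O./X./XO/X.*; (3,1)=+0→O./X./XO/.X
ply 4: O./X./XO/X. is terminal -1 (O); from ../../XO/.. depth 6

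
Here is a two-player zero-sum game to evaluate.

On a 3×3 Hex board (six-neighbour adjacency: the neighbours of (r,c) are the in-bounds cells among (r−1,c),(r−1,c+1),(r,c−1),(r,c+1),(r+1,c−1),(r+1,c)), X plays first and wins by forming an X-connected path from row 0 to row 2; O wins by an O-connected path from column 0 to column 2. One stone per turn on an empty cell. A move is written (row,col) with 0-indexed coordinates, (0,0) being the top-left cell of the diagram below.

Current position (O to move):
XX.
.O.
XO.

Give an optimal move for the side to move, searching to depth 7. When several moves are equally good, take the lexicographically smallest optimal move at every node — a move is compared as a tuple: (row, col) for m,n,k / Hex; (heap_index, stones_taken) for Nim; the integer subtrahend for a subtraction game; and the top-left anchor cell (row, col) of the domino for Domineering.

O's best at [XX./.O./XO.]: (1,0)

p1 O@[XX./.O./XO.]: (0,2)[XXO/.O./XO.]-1 (1,0)[XX./OO./XO.]+1* (1,2)[XX./.OO/XO.]-1 (2,2)[XX./.O./XOO]-1
p2 X@[XX./OO./XO.]: (0,2)[XXX/OO./XO.]-1* (1,2)[XX./OOX/XO.]-1 (2,2)[XX./OO./XOX]-1
p3 O@[XXX/OO./XO.]: (1,2)[XXX/OOO/XO.]+1* (2,2)[XXX/OO./XOO]+1
p4 X@[XXX/OOO/XO.] terminal -1; root [XX./.O./XO.] d7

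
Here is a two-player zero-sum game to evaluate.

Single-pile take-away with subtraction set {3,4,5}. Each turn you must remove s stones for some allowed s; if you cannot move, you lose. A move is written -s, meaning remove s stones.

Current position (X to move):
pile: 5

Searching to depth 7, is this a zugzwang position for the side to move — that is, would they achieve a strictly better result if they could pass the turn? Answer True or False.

zugzwang(5, X) = False

ply 1, X at 5 | -3=+1→2*; -4=+1→1; -5=+1→0
ply 2: 2 is terminal -1 (O); from 5 depth 7
suppose X passes — search the same position with O to move:
pass> ply 1, O at 5 | -3=+1→2*; -4=+1→1; -5=+1→0
pass> ply 2: 2 is terminal -1 (X); from 5 depth 7
for X: play +1, pass -1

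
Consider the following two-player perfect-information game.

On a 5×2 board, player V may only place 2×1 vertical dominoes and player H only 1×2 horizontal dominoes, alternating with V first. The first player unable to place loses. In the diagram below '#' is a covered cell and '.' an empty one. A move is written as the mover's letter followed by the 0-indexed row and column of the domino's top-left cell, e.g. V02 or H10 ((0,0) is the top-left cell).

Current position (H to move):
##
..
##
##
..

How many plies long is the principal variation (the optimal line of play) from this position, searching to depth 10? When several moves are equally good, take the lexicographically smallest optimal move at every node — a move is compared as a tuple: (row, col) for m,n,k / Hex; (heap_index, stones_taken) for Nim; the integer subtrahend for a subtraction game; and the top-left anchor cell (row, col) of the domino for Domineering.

PV length from [##/../##/##/..]: 1 ply

ply 1, H at ##/../##/##/.. | H10=+1→##/##/##/##/..*; H40=+1→##/../##/##/##
ply 2: ##/##/##/##/.. is terminal -1 (V); from ##/../##/##/.. depth 10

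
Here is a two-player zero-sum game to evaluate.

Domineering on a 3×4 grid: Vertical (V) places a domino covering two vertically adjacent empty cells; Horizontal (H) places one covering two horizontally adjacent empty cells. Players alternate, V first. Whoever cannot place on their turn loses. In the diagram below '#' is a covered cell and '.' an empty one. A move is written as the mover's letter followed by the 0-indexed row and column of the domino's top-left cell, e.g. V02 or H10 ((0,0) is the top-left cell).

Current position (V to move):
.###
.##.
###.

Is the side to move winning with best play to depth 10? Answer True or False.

V winning at [.###/.##./###.]: True

ply 1, V at .###/.##./###. | V00=+1→####/###./###.*; V13=+1→.###/.###/####
ply 2: ####/###./###. is terminal -1 (H); from .###/.##./###. depth 10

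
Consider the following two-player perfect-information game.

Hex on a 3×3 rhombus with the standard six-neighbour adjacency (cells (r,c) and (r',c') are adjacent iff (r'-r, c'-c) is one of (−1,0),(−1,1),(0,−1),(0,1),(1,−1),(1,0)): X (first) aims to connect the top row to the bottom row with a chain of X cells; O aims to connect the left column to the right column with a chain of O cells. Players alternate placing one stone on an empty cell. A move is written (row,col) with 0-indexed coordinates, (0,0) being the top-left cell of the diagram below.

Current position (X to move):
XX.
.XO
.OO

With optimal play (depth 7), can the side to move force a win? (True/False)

X winning at [XX./.XO/.OO]: True

ply 1, X at XX./.XO/.OO | (0,2)=-1→XXX/.XO/.OO; (1,0)=-1→XX./XXO/.OO; (2,0)=+1→XX./.XO/XOO*
ply 2: XX./.XO/XOO is terminal -1 (O); from XX./.XO/.OO depth 7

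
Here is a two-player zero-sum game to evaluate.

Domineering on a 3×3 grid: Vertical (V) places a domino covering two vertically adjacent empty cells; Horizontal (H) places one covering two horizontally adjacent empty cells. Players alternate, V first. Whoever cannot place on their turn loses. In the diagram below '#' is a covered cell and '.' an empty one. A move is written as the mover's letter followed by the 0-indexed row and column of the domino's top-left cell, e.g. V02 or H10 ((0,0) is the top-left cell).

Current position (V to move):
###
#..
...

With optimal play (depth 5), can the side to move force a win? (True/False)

V winning at [###/#../...]: True

ply 1, V at ###/#../... | V11=+1→###/##./.#.*; V12=-1→###/#.#/..#
ply 2: ###/##./.#. is terminal -1 (H); from ###/#../... depth 5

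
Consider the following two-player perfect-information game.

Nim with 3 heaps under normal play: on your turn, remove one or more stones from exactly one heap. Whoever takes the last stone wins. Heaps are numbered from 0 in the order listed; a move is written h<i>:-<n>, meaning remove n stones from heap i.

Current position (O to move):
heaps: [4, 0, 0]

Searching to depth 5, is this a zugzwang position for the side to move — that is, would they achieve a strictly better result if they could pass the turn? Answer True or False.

[(4,0,0)] O move#1: h0:-1:-1/(3,0,0), h0:-2:-1/(2,0,0), h0:-3:-1/(1,0,0), h0:-4:+1/(0,0,0)*
[(0,0,0)] end (terminal -1, X#2); searched (4,0,0) to 5
pass branch (X moves first from the same position):
  | [(4,0,0)] X move#1: h0:-1:-1/(3,0,0), h0:-2:-1/(2,0,0), h0:-3:-1/(1,0,0), h0:-4:+1/(0,0,0)*
  | [(0,0,0)] end (terminal -1, O#2); searched (4,0,0) to 5
O moving scores +1; O passing scores -1

zugzwang((4,0,0), O) = False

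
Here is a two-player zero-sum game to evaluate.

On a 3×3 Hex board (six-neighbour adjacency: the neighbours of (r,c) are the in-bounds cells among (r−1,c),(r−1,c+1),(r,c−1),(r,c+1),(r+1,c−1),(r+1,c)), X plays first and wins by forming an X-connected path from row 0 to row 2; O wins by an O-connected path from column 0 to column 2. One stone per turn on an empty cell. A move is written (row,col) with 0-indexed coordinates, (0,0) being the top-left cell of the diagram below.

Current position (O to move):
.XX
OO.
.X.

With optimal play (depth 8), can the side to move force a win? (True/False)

p1 O@[.XX/OO./.X.]: (0,0)[OXX/OO./.X.]-1 (1,2)[.XX/OOO/.X.]+1* (2,0)[.XX/OO./OX.]-1 (2,2)[.XX/OO./.XO]-1
p2 X@[.XX/OOO/.X.] terminal -1; root [.XX/OO./.X.] d8

O winning at [.XX/OO./.X.]: True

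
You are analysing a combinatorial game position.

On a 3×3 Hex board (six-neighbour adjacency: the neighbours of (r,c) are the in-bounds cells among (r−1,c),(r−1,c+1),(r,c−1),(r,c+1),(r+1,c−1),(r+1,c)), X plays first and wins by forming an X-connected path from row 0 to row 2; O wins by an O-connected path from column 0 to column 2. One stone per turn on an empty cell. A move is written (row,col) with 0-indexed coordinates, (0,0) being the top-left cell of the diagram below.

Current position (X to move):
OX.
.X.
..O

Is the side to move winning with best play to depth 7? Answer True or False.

ply 1, X at OX./.X./..O | (0,2)=+1→OXX/.X./..O*; (1,0)=+1→OX./XX./..O; (1,2)=+1→OX./.XX/..O; (2,0)=+1→OX./.X./X.O; (2,1)=+1→OX./.X./.XO
ply 2, O at OXX/.X./..O | (1,0)=-1→OXX/OX./..O*; (1,2)=-1→OXX/.XO/..O; (2,0)=-1→OXX/.X./O.O; (2,1)=-1→OXX/.X./.OO
ply 3, X at OXX/OX./..O | (1,2)=+1→OXX/OXX/..O*; (2,0)=+1→OXX/OX./X.O; (2,1)=+1→OXX/OX./.XO
ply 4, O at OXX/OXX/..O | (2,0)=-1→OXX/OXX/O.O*; (2,1)=-1→OXX/OXX/.OO
ply 5, X at OXX/OXX/O.O | (2,1)=+1→OXX/OXX/OXO*
ply 6: OXX/OXX/OXO is terminal -1 (O); from OX./.X./..O depth 7

X winning at [OX./.X./..O]: True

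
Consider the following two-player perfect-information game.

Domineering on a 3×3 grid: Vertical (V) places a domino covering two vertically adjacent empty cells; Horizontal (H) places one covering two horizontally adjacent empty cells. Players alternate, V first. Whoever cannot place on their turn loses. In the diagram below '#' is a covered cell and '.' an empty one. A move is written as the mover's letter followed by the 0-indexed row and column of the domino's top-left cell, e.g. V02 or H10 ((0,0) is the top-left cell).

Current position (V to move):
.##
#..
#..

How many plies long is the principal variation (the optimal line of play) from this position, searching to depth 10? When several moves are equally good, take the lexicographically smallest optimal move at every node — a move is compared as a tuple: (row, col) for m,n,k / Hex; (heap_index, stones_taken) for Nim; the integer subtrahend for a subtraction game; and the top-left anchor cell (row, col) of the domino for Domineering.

p1 V@[.##/#../#..]: V11[.##/##./##.]+1* V12[.##/#.#/#.#]+1
p2 H@[.##/##./##.] terminal -1; root [.##/#../#..] d10

PV length from [.##/#../#..]: 1 ply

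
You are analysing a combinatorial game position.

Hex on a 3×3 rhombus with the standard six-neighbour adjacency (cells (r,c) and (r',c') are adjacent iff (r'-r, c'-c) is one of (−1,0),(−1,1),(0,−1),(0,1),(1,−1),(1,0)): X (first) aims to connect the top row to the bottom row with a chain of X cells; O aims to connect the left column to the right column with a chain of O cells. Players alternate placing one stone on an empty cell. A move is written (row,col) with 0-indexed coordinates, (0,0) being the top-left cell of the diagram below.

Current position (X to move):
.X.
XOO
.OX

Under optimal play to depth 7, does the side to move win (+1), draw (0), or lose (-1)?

ply 1, X at .X./XOO/.OX | (0,0)=-1→XX./XOO/.OX; (0,2)=-1→.XX/XOO/.OX; (2,0)=+1→.X./XOO/XOX*
ply 2: .X./XOO/XOX is terminal -1 (O); from .X./XOO/.OX depth 7

value(.X./XOO/.OX, X) = +1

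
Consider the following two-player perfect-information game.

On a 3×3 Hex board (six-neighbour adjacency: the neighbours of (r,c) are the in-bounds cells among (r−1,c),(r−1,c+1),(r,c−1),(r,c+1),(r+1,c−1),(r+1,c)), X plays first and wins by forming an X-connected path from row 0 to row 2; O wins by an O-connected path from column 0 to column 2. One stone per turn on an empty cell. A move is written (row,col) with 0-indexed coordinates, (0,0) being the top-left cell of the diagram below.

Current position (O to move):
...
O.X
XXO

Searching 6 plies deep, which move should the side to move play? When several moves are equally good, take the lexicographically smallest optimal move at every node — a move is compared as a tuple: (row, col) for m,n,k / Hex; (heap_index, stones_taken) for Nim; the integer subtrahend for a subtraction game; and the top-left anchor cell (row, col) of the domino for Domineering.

O's best at [.../O.X/XXO]: (0,2)

p1 O@[.../O.X/XXO]: (0,0)[O../O.X/XXO]-1 (0,1)[.O./O.X/XXO]-1 (0,2)[..O/O.X/XXO]+1* (1,1)[.../OOX/XXO]-1
p2 X@[..O/O.X/XXO]: (0,0)[X.O/O.X/XXO]-1* (0,1)[.XO/O.X/XXO]-1 (1,1)[..O/OXX/XXO]-1
p3 O@[X.O/O.X/XXO]: (0,1)[XOO/O.X/XXO]+1* (1,1)[X.O/OOX/XXO]+1
p4 X@[XOO/O.X/XXO] terminal -1; root [.../O.X/XXO] d6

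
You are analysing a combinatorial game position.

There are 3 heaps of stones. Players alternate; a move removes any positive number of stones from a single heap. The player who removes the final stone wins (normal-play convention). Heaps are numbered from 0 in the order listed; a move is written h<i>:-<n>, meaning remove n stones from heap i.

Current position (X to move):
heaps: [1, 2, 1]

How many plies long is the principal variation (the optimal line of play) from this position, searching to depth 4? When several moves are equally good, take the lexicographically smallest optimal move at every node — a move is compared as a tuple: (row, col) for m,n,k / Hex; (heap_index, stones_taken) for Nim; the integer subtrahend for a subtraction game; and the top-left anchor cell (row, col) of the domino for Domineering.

PV length from [(1,2,1)]: 3 plies

[(1,2,1)] X move#1: h0:-1:-1/(0,2,1), h1:-1:-1/(1,1,1), h1:-2:+1/(1,0,1)*, h2:-1:-1/(1,2,0)
[(1,0,1)] O move#2: h0:-1:-1/(0,0,1)*, h2:-1:-1/(1,0,0)
[(0,0,1)] X move#3: h2:-1:+1/(0,0,0)*
[(0,0,0)] end (terminal -1, O#4); searched (1,2,1) to 4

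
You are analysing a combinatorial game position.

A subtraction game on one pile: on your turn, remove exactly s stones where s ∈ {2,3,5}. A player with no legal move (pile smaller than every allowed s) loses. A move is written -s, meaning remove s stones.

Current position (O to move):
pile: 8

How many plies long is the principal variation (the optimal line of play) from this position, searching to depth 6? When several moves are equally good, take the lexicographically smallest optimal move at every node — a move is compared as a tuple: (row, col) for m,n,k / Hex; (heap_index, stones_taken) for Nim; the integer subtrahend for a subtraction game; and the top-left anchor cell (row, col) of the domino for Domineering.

PV length from [8]: 2 plies

p1 O@[8]: -2[6]-1* -3[5]-1 -5[3]-1
p2 X@[6]: -2[4]-1 -3[3]-1 -5[1]+1*
p3 O@[1] terminal -1; root [8] d6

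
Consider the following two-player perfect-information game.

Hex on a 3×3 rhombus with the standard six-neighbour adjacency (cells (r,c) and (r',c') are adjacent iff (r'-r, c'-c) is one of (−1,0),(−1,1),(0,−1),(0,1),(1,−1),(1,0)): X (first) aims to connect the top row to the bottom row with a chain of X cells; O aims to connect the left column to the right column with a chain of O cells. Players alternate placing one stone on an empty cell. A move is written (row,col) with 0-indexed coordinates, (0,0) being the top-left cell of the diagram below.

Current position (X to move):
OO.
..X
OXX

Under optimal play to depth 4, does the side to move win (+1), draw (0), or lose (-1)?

[OO./..X/OXX] X move#1: (0,2):+1/OOX/..X/OXX*, (1,0):-1/OO./X.X/OXX, (1,1):-1/OO./.XX/OXX
[OOX/..X/OXX] end (terminal -1, O#2); searched OO./..X/OXX to 4

value(OO./..X/OXX, X) = +1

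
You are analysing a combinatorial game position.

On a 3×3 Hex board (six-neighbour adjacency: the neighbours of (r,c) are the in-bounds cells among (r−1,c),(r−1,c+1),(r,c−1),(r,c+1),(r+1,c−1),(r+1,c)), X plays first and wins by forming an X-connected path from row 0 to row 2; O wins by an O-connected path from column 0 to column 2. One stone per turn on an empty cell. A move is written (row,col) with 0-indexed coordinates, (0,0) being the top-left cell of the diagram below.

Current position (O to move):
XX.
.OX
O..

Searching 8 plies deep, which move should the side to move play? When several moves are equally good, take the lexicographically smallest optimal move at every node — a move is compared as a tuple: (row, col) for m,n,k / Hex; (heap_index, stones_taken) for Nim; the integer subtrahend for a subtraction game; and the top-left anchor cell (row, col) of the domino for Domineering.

O's best at [XX./.OX/O..]: (0,2)

p1 O@[XX./.OX/O..]: (0,2)[XXO/.OX/O..]+1* (1,0)[XX./OOX/O..]-1 (2,1)[XX./.OX/OO.]+1 (2,2)[XX./.OX/O.O]+1
p2 X@[XXO/.OX/O..] terminal -1; root [XX./.OX/O..] d8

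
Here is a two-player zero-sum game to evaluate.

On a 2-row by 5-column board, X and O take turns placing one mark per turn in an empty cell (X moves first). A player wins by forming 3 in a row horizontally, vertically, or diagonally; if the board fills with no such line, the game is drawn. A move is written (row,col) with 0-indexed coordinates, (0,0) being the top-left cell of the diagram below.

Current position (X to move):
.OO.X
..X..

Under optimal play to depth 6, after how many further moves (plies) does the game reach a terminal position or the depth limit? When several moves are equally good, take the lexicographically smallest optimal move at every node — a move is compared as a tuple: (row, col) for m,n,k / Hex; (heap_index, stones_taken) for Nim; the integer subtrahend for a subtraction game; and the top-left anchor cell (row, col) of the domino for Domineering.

p1 X@[.OO.X/..X..]: (0,0)[XOO.X/..X..]-1* (0,3)[.OOXX/..X..]-1 (1,0)[.OO.X/X.X..]-1 (1,1)[.OO.X/.XX..]-1 (1,3)[.OO.X/..XX.]-1 (1,4)[.OO.X/..X.X]-1
p2 O@[XOO.X/..X..]: (0,3)[XOOOX/..X..]+1* (1,0)[XOO.X/O.X..]+0 (1,1)[XOO.X/.OX..]+0 (1,3)[XOO.X/..XO.]+0 (1,4)[XOO.X/..X.O]+0
p3 X@[XOOOX/..X..] terminal -1; root [.OO.X/..X..] d6

PV length from [.OO.X/..X..]: 2 plies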